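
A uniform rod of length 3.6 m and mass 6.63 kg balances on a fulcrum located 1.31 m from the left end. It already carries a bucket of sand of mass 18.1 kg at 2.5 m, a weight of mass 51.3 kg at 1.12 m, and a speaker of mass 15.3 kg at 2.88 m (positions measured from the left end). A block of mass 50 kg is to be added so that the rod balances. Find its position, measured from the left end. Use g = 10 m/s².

x ≈ 0.529 m from the left end

Take moments about the fulcrum (at 1.31 m from the left end).
Beam weight: 6.63 × 10 = 66.3 N down at 1.8 m → arm 0.49 m, τ = 66.3 × 0.49 = 32.49 N·m clockwise.
Bucket of sand: 18.1 × 10 = 181 N down at 2.5 m → arm 1.19 m, τ = 181 × 1.19 = 215.4 N·m clockwise.
Weight: 51.3 × 10 = 513 N down at 1.12 m → arm 0.19 m, τ = 513 × 0.19 = 97.47 N·m counterclockwise.
Speaker: 15.3 × 10 = 153 N down at 2.88 m → arm 1.57 m, τ = 153 × 1.57 = 240.2 N·m clockwise.
Net moment of existing loads = 390.6 N·m clockwise.
The block weighs 50 × 10 = 500 N and must supply an equal counterclockwise moment, so its lever arm about the fulcrum is 390.6 / 500 = 0.781 m.
That puts it at 1.31 − 0.781 = 0.529 m from the left end.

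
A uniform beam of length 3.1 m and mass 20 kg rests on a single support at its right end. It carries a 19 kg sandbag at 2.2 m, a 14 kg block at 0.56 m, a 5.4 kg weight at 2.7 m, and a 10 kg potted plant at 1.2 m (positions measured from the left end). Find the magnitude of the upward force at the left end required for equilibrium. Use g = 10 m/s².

Choose the right end as the axis so the unknown pivot reaction has zero arm there.
Beam weight: 20 × 10 = 200 N down at 1.55 m → arm 1.55 m, τ = 200 × 1.55 = 310 N·m counterclockwise.
Sandbag: 19 × 10 = 190 N down at 2.2 m → arm 0.9 m, τ = 190 × 0.9 = 171 N·m counterclockwise.
Block: 14 × 10 = 140 N down at 0.56 m → arm 2.54 m, τ = 140 × 2.54 = 355.6 N·m counterclockwise.
Weight: 5.4 × 10 = 54 N down at 2.7 m → arm 0.4 m, τ = 54 × 0.4 = 21.6 N·m counterclockwise.
Potted plant: 10 × 10 = 100 N down at 1.2 m → arm 1.9 m, τ = 100 × 1.9 = 190 N·m counterclockwise.
Net moment of the loads = 1048 N·m counterclockwise.
The upward force F acts at the left end, arm 3.1 m, giving F × 3.1 clockwise.
Setting net torque to zero: F × 3.1 = 1048 → F = 1048 / 3.1 = 338 N.

F ≈ 338 N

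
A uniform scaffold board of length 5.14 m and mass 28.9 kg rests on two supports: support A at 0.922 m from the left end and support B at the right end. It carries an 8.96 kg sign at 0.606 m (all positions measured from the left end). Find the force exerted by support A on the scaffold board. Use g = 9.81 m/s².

R_A ≈ 267 N

Choose support B as the axis so its reaction then has zero moment arm.
Beam weight: 28.9 × 9.81 = 283.5 N down at 2.57 m → arm 2.57 m, τ = 283.5 × 2.57 = 728.6 N·m counterclockwise.
Sign: 8.96 × 9.81 = 87.9 N down at 0.606 m → arm 4.534 m, τ = 87.9 × 4.534 = 398.5 N·m counterclockwise.
Net load moment about support B = 1127 N·m counterclockwise.
Reaction R at support A is upward at 0.922 m, arm 4.218 m → moment R × 4.218 clockwise.
For rotational equilibrium, R × 4.218 = 1127, so R = 267 N.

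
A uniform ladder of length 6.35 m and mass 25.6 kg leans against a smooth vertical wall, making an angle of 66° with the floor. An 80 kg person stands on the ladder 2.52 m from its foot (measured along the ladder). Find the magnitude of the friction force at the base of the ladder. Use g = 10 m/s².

f ≈ 198 N

About the foot of the ladder:
Ladder weight 25.6×10 = 256 N acts at 3.175 m along the ladder; its horizontal arm is 3.175·cos66° = 1.291 m → τ = 330.5 N·m clockwise.
Person: 80×10 = 800 N at 2.52 m → arm 1.025 m → τ = 820 N·m clockwise.
Wall normal N acts horizontally at the top; its moment arm is the height L sinθ = 6.35·sin66° = 5.801 m, counterclockwise.
Setting net torque to zero: N × 5.801 = 1150 → N = 198 N.
ΣFx = 0: friction at the foot balances the wall's push, so f = N_wall = 198 N.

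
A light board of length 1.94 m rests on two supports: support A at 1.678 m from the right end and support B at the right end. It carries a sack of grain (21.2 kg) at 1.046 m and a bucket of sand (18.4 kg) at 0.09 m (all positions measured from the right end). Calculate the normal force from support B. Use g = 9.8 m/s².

Take moments about support A.
Sack of grain: 21.2 × 9.8 = 207.8 N down at 1.046 m → arm 0.632 m, τ = 207.8 × 0.632 = 131.3 N·m clockwise.
Bucket of sand: 18.4 × 9.8 = 180.3 N down at 0.09 m → arm 1.588 m, τ = 180.3 × 1.588 = 286.3 N·m clockwise.
Net load moment about support A = 417.6 N·m clockwise.
Reaction R at support B is upward at 0 m, arm 1.678 m → moment R × 1.678 counterclockwise.
For rotational equilibrium, R × 1.678 = 417.6, so R = 249 N.

R_B ≈ 249 N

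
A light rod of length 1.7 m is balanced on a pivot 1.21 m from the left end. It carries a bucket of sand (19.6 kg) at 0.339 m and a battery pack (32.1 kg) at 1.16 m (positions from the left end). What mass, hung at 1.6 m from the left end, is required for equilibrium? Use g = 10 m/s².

m ≈ 47.9 kg

Take moments about the pivot (at 1.21 m from the left end).
Bucket of sand: 19.6 × 10 = 196 N down at 0.339 m → arm 0.871 m, τ = 196 × 0.871 = 170.7 N·m counterclockwise.
Battery pack: 32.1 × 10 = 321 N down at 1.16 m → arm 0.05 m, τ = 321 × 0.05 = 16.05 N·m counterclockwise.
Net moment of known loads = 186.8 N·m counterclockwise.
An unknown mass m at 1.6 m has arm 0.39 m; its moment is m·g·0.39 clockwise.
Balancing moments: m × 10 × 0.39 = 186.8, giving m = 186.8 / (10 × 0.39) = 47.9 kg.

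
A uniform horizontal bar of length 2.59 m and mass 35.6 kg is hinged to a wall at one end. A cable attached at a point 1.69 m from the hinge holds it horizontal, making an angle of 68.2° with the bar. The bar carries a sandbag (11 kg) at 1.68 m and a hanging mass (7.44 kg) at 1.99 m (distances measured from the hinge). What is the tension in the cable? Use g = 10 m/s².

Choose the hinge as the axis so the unknown hinge reaction has zero arm there.
Beam weight: 35.6 × 10 = 356 N down at 1.295 m → arm 1.295 m, τ = 356 × 1.295 = 461 N·m clockwise.
Sandbag: 11 × 10 = 110 N down at 1.68 m → arm 1.68 m, τ = 110 × 1.68 = 184.8 N·m clockwise.
Hanging mass: 7.44 × 10 = 74.4 N down at 1.99 m → arm 1.99 m, τ = 74.4 × 1.99 = 148.1 N·m clockwise.
Total clockwise load moment = 793.9 N·m.
The cable tension T acts at 1.69 m; only its component perpendicular to the bar, T sinθ, produces torque. sin 68.2° = 0.9285.
For rotational equilibrium, T × 1.69 × 0.9285 = 793.9, so T = 793.9 / 1.569 = 506 N.

T ≈ 506 N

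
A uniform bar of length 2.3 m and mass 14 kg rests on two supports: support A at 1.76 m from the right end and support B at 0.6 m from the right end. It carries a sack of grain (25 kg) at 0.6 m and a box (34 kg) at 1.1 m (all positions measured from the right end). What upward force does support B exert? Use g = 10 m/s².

R_B ≈ 517 N

Sum moments about support A (its reaction then has zero moment arm).
Beam weight: 14 × 10 = 140 N down at 1.15 m → arm 0.61 m, τ = 140 × 0.61 = 85.4 N·m clockwise.
Sack of grain: 25 × 10 = 250 N down at 0.6 m → arm 1.16 m, τ = 250 × 1.16 = 290 N·m clockwise.
Box: 34 × 10 = 340 N down at 1.1 m → arm 0.66 m, τ = 340 × 0.66 = 224.4 N·m clockwise.
Net load moment about support A = 599.8 N·m clockwise.
Reaction R at support B is upward at 0.6 m, arm 1.16 m → moment R × 1.16 counterclockwise.
Balancing moments: R × 1.16 = 599.8, giving R = 517 N.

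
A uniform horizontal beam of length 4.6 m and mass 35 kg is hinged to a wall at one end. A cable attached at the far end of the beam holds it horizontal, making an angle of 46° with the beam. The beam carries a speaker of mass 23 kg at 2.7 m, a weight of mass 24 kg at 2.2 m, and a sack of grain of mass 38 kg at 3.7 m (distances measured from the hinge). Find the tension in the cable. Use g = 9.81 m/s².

T ≈ 996 N

Taking torques about the hinge:
Beam weight: 35 × 9.81 = 343.4 N down at 2.3 m → arm 2.3 m, τ = 343.4 × 2.3 = 789.8 N·m clockwise.
Speaker: 23 × 9.81 = 225.6 N down at 2.7 m → arm 2.7 m, τ = 225.6 × 2.7 = 609.1 N·m clockwise.
Weight: 24 × 9.81 = 235.4 N down at 2.2 m → arm 2.2 m, τ = 235.4 × 2.2 = 517.9 N·m clockwise.
Sack of grain: 38 × 9.81 = 372.8 N down at 3.7 m → arm 3.7 m, τ = 372.8 × 3.7 = 1379 N·m clockwise.
Total clockwise load moment = 3296 N·m.
The cable tension T acts at 4.6 m; only its component perpendicular to the beam, T sinθ, produces torque. sin 46° = 0.7193.
Setting net torque to zero: T × 4.6 × 0.7193 = 3296 → T = 3296 / 3.309 = 996 N.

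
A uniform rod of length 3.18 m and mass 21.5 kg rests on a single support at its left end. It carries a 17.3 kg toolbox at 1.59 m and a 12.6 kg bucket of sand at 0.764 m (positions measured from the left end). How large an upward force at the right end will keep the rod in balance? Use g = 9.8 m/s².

F ≈ 220 N

Take moments about the left end.
Beam weight: 21.5 × 9.8 = 210.7 N down at 1.59 m → arm 1.59 m, τ = 210.7 × 1.59 = 335 N·m clockwise.
Toolbox: 17.3 × 9.8 = 169.5 N down at 1.59 m → arm 1.59 m, τ = 169.5 × 1.59 = 269.5 N·m clockwise.
Bucket of sand: 12.6 × 9.8 = 123.5 N down at 0.764 m → arm 0.764 m, τ = 123.5 × 0.764 = 94.35 N·m clockwise.
Net moment of the loads = 698.9 N·m clockwise.
The upward force F acts at the right end, arm 3.18 m, giving F × 3.18 counterclockwise.
Balancing moments: F × 3.18 = 698.9, giving F = 698.9 / 3.18 = 220 N.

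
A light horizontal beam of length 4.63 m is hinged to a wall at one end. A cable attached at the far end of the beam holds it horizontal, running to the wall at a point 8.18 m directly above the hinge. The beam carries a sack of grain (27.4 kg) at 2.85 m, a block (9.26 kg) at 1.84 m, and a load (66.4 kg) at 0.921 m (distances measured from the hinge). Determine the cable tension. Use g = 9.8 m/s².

T ≈ 380 N

About the hinge:
Sack of grain: 27.4 × 9.8 = 268.5 N down at 2.85 m → arm 2.85 m, τ = 268.5 × 2.85 = 765.2 N·m clockwise.
Block: 9.26 × 9.8 = 90.75 N down at 1.84 m → arm 1.84 m, τ = 90.75 × 1.84 = 167 N·m clockwise.
Load: 66.4 × 9.8 = 650.7 N down at 0.921 m → arm 0.921 m, τ = 650.7 × 0.921 = 599.3 N·m clockwise.
Total clockwise load moment = 1532 N·m.
The cable tension T acts at 4.63 m; only its component perpendicular to the beam, T sinθ, produces torque. sinθ = h/√(h²+d²) = 8.18/√(8.18²+4.63²) = 0.8703.
For rotational equilibrium, T × 4.63 × 0.8703 = 1532, so T = 1532 / 4.029 = 380 N.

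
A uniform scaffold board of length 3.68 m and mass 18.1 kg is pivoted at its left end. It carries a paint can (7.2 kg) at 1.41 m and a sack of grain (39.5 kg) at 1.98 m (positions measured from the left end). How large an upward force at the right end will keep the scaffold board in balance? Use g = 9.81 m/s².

Choose the left end as the axis so the unknown pivot reaction has zero arm there.
Beam weight: 18.1 × 9.81 = 177.6 N down at 1.84 m → arm 1.84 m, τ = 177.6 × 1.84 = 326.8 N·m clockwise.
Paint can: 7.2 × 9.81 = 70.63 N down at 1.41 m → arm 1.41 m, τ = 70.63 × 1.41 = 99.59 N·m clockwise.
Sack of grain: 39.5 × 9.81 = 387.5 N down at 1.98 m → arm 1.98 m, τ = 387.5 × 1.98 = 767.2 N·m clockwise.
Net moment of the loads = 1194 N·m clockwise.
The upward force F acts at the right end, arm 3.68 m, giving F × 3.68 counterclockwise.
Στ = 0 ⇒ F × 3.68 = 1194 ⇒ F = 1194 / 3.68 = 324 N.

F ≈ 324 N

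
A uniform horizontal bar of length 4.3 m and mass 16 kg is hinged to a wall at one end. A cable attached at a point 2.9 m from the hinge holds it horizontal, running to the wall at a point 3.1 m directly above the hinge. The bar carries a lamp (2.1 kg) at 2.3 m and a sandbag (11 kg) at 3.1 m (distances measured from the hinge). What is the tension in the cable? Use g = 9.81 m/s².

T ≈ 340 N

Taking torques about the hinge:
Beam weight: 16 × 9.81 = 157 N down at 2.15 m → arm 2.15 m, τ = 157 × 2.15 = 337.6 N·m clockwise.
Lamp: 2.1 × 9.81 = 20.6 N down at 2.3 m → arm 2.3 m, τ = 20.6 × 2.3 = 47.38 N·m clockwise.
Sandbag: 11 × 9.81 = 107.9 N down at 3.1 m → arm 3.1 m, τ = 107.9 × 3.1 = 334.5 N·m clockwise.
Total clockwise load moment = 719.5 N·m.
The cable tension T acts at 2.9 m; only its component perpendicular to the bar, T sinθ, produces torque. sinθ = h/√(h²+d²) = 3.1/√(3.1²+2.9²) = 0.7303.
For rotational equilibrium, T × 2.9 × 0.7303 = 719.5, so T = 719.5 / 2.118 = 340 N.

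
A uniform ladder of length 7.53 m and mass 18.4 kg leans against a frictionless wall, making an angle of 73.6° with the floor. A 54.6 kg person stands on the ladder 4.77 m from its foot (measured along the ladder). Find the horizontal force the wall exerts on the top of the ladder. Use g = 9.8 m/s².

Choose the foot of the ladder as the axis so the floor normal and friction both act there and drop out.
Ladder weight 18.4×9.8 = 180.3 N acts at 3.765 m along the ladder; its horizontal arm is 3.765·cos73.6° = 1.063 m → τ = 191.7 N·m clockwise.
Person: 54.6×9.8 = 535.1 N at 4.77 m → arm 1.347 m → τ = 720.8 N·m clockwise.
Wall normal N acts horizontally at the top; its moment arm is the height L sinθ = 7.53·sin73.6° = 7.224 m, counterclockwise.
Setting net torque to zero: N × 7.224 = 912.5 → N = 126 N.

N_wall ≈ 126 N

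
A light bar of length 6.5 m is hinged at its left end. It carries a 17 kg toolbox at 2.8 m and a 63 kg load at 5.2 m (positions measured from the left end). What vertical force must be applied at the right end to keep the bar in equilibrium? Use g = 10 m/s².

Sum moments about the left end (the unknown pivot reaction has zero arm there).
Toolbox: 17 × 10 = 170 N down at 2.8 m → arm 2.8 m, τ = 170 × 2.8 = 476 N·m clockwise.
Load: 63 × 10 = 630 N down at 5.2 m → arm 5.2 m, τ = 630 × 5.2 = 3276 N·m clockwise.
Net moment of the loads = 3752 N·m clockwise.
The upward force F acts at the right end, arm 6.5 m, giving F × 6.5 counterclockwise.
Balancing moments: F × 6.5 = 3752, giving F = 3752 / 6.5 = 577 N.

F ≈ 577 N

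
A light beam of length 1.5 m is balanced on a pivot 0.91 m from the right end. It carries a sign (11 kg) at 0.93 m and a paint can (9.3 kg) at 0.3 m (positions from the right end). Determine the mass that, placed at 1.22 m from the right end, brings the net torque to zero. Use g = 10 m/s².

m ≈ 17.6 kg

Sum moments about the pivot (at 0.91 m from the right end) (the support reaction has zero arm there).
Sign: 11 × 10 = 110 N down at 0.93 m → arm 0.02 m, τ = 110 × 0.02 = 2.2 N·m counterclockwise.
Paint can: 9.3 × 10 = 93 N down at 0.3 m → arm 0.61 m, τ = 93 × 0.61 = 56.73 N·m clockwise.
Net moment of known loads = 54.53 N·m clockwise.
An unknown mass m at 1.22 m has arm 0.31 m; its moment is m·g·0.31 counterclockwise.
Στ = 0 ⇒ m × 10 × 0.31 = 54.53 ⇒ m = 54.53 / (10 × 0.31) = 17.6 kg.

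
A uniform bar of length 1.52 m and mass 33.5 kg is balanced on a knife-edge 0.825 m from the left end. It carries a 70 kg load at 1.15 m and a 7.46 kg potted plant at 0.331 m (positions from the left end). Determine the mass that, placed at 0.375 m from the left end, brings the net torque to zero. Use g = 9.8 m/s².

Sum moments about the knife-edge (at 0.825 m from the left end) (the support reaction has zero arm there).
Beam weight: 33.5 × 9.8 = 328.3 N down at 0.76 m → arm 0.065 m, τ = 328.3 × 0.065 = 21.34 N·m counterclockwise.
Load: 70 × 9.8 = 686 N down at 1.15 m → arm 0.325 m, τ = 686 × 0.325 = 223 N·m clockwise.
Potted plant: 7.46 × 9.8 = 73.11 N down at 0.331 m → arm 0.494 m, τ = 73.11 × 0.494 = 36.12 N·m counterclockwise.
Net moment of known loads = 165.5 N·m clockwise.
An unknown mass m at 0.375 m has arm 0.45 m; its moment is m·g·0.45 counterclockwise.
For rotational equilibrium, m × 9.8 × 0.45 = 165.5, so m = 165.5 / (9.8 × 0.45) = 37.5 kg.

m ≈ 37.5 kg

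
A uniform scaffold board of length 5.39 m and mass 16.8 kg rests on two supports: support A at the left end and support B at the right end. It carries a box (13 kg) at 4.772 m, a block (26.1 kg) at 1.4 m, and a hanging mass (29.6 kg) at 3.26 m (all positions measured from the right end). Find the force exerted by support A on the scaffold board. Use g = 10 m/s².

Sum moments about support B (its reaction then has zero moment arm).
Beam weight: 16.8 × 10 = 168 N down at 2.695 m → arm 2.695 m, τ = 168 × 2.695 = 452.8 N·m counterclockwise.
Box: 13 × 10 = 130 N down at 4.772 m → arm 4.772 m, τ = 130 × 4.772 = 620.4 N·m counterclockwise.
Block: 26.1 × 10 = 261 N down at 1.4 m → arm 1.4 m, τ = 261 × 1.4 = 365.4 N·m counterclockwise.
Hanging mass: 29.6 × 10 = 296 N down at 3.26 m → arm 3.26 m, τ = 296 × 3.26 = 965 N·m counterclockwise.
Net load moment about support B = 2404 N·m counterclockwise.
Reaction R at support A is upward at 5.39 m, arm 5.39 m → moment R × 5.39 clockwise.
Setting net torque to zero: R × 5.39 = 2404 → R = 446 N.

R_A ≈ 446 N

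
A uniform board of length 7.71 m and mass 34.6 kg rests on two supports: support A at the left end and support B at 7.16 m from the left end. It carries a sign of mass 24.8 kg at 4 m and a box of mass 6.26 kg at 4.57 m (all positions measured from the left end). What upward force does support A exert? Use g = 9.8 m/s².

R_A ≈ 286 N

Sum moments about support B (its reaction then has zero moment arm).
Beam weight: 34.6 × 9.8 = 339.1 N down at 3.855 m → arm 3.305 m, τ = 339.1 × 3.305 = 1121 N·m counterclockwise.
Sign: 24.8 × 9.8 = 243 N down at 4 m → arm 3.16 m, τ = 243 × 3.16 = 767.9 N·m counterclockwise.
Box: 6.26 × 9.8 = 61.35 N down at 4.57 m → arm 2.59 m, τ = 61.35 × 2.59 = 158.9 N·m counterclockwise.
Net load moment about support B = 2048 N·m counterclockwise.
Reaction R at support A is upward at 0 m, arm 7.16 m → moment R × 7.16 clockwise.
Setting net torque to zero: R × 7.16 = 2048 → R = 286 N.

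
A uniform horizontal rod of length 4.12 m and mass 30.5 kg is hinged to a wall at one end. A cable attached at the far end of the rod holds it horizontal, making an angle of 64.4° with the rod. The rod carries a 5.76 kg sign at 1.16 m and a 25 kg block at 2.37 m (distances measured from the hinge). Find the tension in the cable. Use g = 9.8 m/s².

T ≈ 340 N

Take moments about the hinge.
Beam weight: 30.5 × 9.8 = 298.9 N down at 2.06 m → arm 2.06 m, τ = 298.9 × 2.06 = 615.7 N·m clockwise.
Sign: 5.76 × 9.8 = 56.45 N down at 1.16 m → arm 1.16 m, τ = 56.45 × 1.16 = 65.48 N·m clockwise.
Block: 25 × 9.8 = 245 N down at 2.37 m → arm 2.37 m, τ = 245 × 2.37 = 580.6 N·m clockwise.
Total clockwise load moment = 1262 N·m.
The cable tension T acts at 4.12 m; only its component perpendicular to the rod, T sinθ, produces torque. sin 64.4° = 0.9018.
Setting net torque to zero: T × 4.12 × 0.9018 = 1262 → T = 1262 / 3.715 = 340 N.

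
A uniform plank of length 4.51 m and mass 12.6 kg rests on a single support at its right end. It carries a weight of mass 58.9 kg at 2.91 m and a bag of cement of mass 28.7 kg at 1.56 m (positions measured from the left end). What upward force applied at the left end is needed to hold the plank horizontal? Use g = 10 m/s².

Sum moments about the right end (the unknown pivot reaction has zero arm there).
Beam weight: 12.6 × 10 = 126 N down at 2.255 m → arm 2.255 m, τ = 126 × 2.255 = 284.1 N·m counterclockwise.
Weight: 58.9 × 10 = 589 N down at 2.91 m → arm 1.6 m, τ = 589 × 1.6 = 942.4 N·m counterclockwise.
Bag of cement: 28.7 × 10 = 287 N down at 1.56 m → arm 2.95 m, τ = 287 × 2.95 = 846.7 N·m counterclockwise.
Net moment of the loads = 2073 N·m counterclockwise.
The upward force F acts at the left end, arm 4.51 m, giving F × 4.51 clockwise.
Balancing moments: F × 4.51 = 2073, giving F = 2073 / 4.51 = 460 N.

F ≈ 460 N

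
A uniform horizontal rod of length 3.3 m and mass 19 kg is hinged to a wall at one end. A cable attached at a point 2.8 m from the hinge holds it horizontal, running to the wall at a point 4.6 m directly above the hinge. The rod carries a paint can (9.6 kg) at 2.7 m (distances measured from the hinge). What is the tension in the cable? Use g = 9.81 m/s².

T ≈ 235 N

Choose the hinge as the axis so the unknown hinge reaction has zero arm there.
Beam weight: 19 × 9.81 = 186.4 N down at 1.65 m → arm 1.65 m, τ = 186.4 × 1.65 = 307.6 N·m clockwise.
Paint can: 9.6 × 9.81 = 94.18 N down at 2.7 m → arm 2.7 m, τ = 94.18 × 2.7 = 254.3 N·m clockwise.
Total clockwise load moment = 561.9 N·m.
The cable tension T acts at 2.8 m; only its component perpendicular to the rod, T sinθ, produces torque. sinθ = h/√(h²+d²) = 4.6/√(4.6²+2.8²) = 0.8542.
Στ = 0 ⇒ T × 2.8 × 0.8542 = 561.9 ⇒ T = 561.9 / 2.392 = 235 N.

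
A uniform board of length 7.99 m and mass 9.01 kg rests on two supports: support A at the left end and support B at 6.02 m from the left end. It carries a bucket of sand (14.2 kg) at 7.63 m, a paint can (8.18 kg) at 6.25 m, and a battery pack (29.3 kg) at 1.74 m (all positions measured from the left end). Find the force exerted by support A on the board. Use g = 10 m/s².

R_A ≈ 198 N

Take moments about support B.
Beam weight: 9.01 × 10 = 90.1 N down at 3.995 m → arm 2.025 m, τ = 90.1 × 2.025 = 182.5 N·m counterclockwise.
Bucket of sand: 14.2 × 10 = 142 N down at 7.63 m → arm 1.61 m, τ = 142 × 1.61 = 228.6 N·m clockwise.
Paint can: 8.18 × 10 = 81.8 N down at 6.25 m → arm 0.23 m, τ = 81.8 × 0.23 = 18.81 N·m clockwise.
Battery pack: 29.3 × 10 = 293 N down at 1.74 m → arm 4.28 m, τ = 293 × 4.28 = 1254 N·m counterclockwise.
Net load moment about support B = 1189 N·m counterclockwise.
Reaction R at support A is upward at 0 m, arm 6.02 m → moment R × 6.02 clockwise.
Στ = 0 ⇒ R × 6.02 = 1189 ⇒ R = 198 N.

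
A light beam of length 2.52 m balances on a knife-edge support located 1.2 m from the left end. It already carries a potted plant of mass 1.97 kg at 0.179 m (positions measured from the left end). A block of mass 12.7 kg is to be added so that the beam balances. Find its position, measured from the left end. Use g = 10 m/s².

Choose the knife-edge support (at 1.2 m from the left end) as the axis so the support reaction has zero arm there.
Potted plant: 1.97 × 10 = 19.7 N down at 0.179 m → arm 1.021 m, τ = 19.7 × 1.021 = 20.11 N·m counterclockwise.
Net moment of existing loads = 20.11 N·m counterclockwise.
The block weighs 12.7 × 10 = 127 N and must supply an equal clockwise moment, so its lever arm about the knife-edge support is 20.11 / 127 = 0.158 m.
That puts it at 1.2 + 0.158 = 1.36 m from the left end.

x ≈ 1.36 m from the left end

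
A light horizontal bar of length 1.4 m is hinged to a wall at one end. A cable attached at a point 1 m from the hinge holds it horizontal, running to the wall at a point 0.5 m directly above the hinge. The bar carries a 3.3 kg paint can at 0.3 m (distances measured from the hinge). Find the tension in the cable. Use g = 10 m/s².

T ≈ 22.1 N

Sum moments about the hinge (the unknown hinge reaction has zero arm there).
Paint can: 3.3 × 10 = 33 N down at 0.3 m → arm 0.3 m, τ = 33 × 0.3 = 9.9 N·m clockwise.
Total clockwise load moment = 9.9 N·m.
The cable tension T acts at 1 m; only its component perpendicular to the bar, T sinθ, produces torque. sinθ = h/√(h²+d²) = 0.5/√(0.5²+1²) = 0.4472.
Setting net torque to zero: T × 1 × 0.4472 = 9.9 → T = 9.9 / 0.4472 = 22.1 N.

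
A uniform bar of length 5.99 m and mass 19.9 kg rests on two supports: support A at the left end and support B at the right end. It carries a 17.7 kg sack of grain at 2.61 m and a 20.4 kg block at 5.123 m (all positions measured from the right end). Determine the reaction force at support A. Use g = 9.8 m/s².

Choose support B as the axis so its reaction then has zero moment arm.
Beam weight: 19.9 × 9.8 = 195 N down at 2.995 m → arm 2.995 m, τ = 195 × 2.995 = 584 N·m counterclockwise.
Sack of grain: 17.7 × 9.8 = 173.5 N down at 2.61 m → arm 2.61 m, τ = 173.5 × 2.61 = 452.8 N·m counterclockwise.
Block: 20.4 × 9.8 = 199.9 N down at 5.123 m → arm 5.123 m, τ = 199.9 × 5.123 = 1024 N·m counterclockwise.
Net load moment about support B = 2061 N·m counterclockwise.
Reaction R at support A is upward at 5.99 m, arm 5.99 m → moment R × 5.99 clockwise.
For rotational equilibrium, R × 5.99 = 2061, so R = 344 N.

R_A ≈ 344 N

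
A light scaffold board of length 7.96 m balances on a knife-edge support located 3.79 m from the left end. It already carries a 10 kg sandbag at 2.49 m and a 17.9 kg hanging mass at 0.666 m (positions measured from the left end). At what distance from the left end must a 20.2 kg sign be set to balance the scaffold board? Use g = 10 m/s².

Sum moments about the knife-edge support (at 3.79 m from the left end) (the support reaction has zero arm there).
Sandbag: 10 × 10 = 100 N down at 2.49 m → arm 1.3 m, τ = 100 × 1.3 = 130 N·m counterclockwise.
Hanging mass: 17.9 × 10 = 179 N down at 0.666 m → arm 3.124 m, τ = 179 × 3.124 = 559.2 N·m counterclockwise.
Net moment of existing loads = 689.2 N·m counterclockwise.
The sign weighs 20.2 × 10 = 202 N and must supply an equal clockwise moment, so its lever arm about the knife-edge support is 689.2 / 202 = 3.41 m.
That puts it at 3.79 + 3.41 = 7.2 m from the left end.

x ≈ 7.2 m from the left end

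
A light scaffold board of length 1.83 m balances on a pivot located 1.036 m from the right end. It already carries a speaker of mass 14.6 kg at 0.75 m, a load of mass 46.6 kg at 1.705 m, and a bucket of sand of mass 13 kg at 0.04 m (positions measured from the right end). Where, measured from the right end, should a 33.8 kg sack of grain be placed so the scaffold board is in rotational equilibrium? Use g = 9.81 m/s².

Take moments about the pivot (at 1.036 m from the right end).
Speaker: 14.6 × 9.81 = 143.2 N down at 0.75 m → arm 0.286 m, τ = 143.2 × 0.286 = 40.96 N·m clockwise.
Load: 46.6 × 9.81 = 457.1 N down at 1.705 m → arm 0.669 m, τ = 457.1 × 0.669 = 305.8 N·m counterclockwise.
Bucket of sand: 13 × 9.81 = 127.5 N down at 0.04 m → arm 0.996 m, τ = 127.5 × 0.996 = 127 N·m clockwise.
Net moment of existing loads = 137.8 N·m counterclockwise.
The sack of grain weighs 33.8 × 9.81 = 331.6 N and must supply an equal clockwise moment, so its lever arm about the pivot is 137.8 / 331.6 = 0.416 m.
That puts it at 1.036 − 0.416 = 0.62 m from the right end.

x ≈ 0.62 m from the right end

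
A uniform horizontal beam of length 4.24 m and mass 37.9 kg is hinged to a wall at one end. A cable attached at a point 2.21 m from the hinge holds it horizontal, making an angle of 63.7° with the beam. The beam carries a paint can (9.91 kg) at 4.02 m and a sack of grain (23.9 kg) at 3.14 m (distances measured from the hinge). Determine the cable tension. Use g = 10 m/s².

T ≈ 985 N

About the hinge:
Beam weight: 37.9 × 10 = 379 N down at 2.12 m → arm 2.12 m, τ = 379 × 2.12 = 803.5 N·m clockwise.
Paint can: 9.91 × 10 = 99.1 N down at 4.02 m → arm 4.02 m, τ = 99.1 × 4.02 = 398.4 N·m clockwise.
Sack of grain: 23.9 × 10 = 239 N down at 3.14 m → arm 3.14 m, τ = 239 × 3.14 = 750.5 N·m clockwise.
Total clockwise load moment = 1952 N·m.
The cable tension T acts at 2.21 m; only its component perpendicular to the beam, T sinθ, produces torque. sin 63.7° = 0.8965.
Στ = 0 ⇒ T × 2.21 × 0.8965 = 1952 ⇒ T = 1952 / 1.981 = 985 N.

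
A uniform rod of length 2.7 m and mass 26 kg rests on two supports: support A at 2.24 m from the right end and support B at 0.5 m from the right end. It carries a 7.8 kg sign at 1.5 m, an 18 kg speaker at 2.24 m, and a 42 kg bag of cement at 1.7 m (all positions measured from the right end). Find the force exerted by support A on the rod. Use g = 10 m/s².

Sum moments about support B (its reaction then has zero moment arm).
Beam weight: 26 × 10 = 260 N down at 1.35 m → arm 0.85 m, τ = 260 × 0.85 = 221 N·m counterclockwise.
Sign: 7.8 × 10 = 78 N down at 1.5 m → arm 1 m, τ = 78 × 1 = 78 N·m counterclockwise.
Speaker: 18 × 10 = 180 N down at 2.24 m → arm 1.74 m, τ = 180 × 1.74 = 313.2 N·m counterclockwise.
Bag of cement: 42 × 10 = 420 N down at 1.7 m → arm 1.2 m, τ = 420 × 1.2 = 504 N·m counterclockwise.
Net load moment about support B = 1116 N·m counterclockwise.
Reaction R at support A is upward at 2.24 m, arm 1.74 m → moment R × 1.74 clockwise.
Στ = 0 ⇒ R × 1.74 = 1116 ⇒ R = 641 N.

R_A ≈ 641 N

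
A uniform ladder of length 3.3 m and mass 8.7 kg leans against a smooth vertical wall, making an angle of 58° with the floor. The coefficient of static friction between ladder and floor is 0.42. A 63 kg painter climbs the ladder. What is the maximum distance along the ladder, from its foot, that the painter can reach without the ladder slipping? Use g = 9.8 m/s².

d ≈ 2.3 m

Choose the foot of the ladder as the axis so the floor normal and friction both act there and drop out.
Ladder weight 8.7×9.8 = 85.26 N acts at 1.65 m along the ladder; its horizontal arm is 1.65·cos58° = 0.8744 m → τ = 74.55 N·m clockwise.
Painter weight 63×9.8 = 617.4 N at distance d → arm d·cos58° → τ = 617.4·d·0.5299 clockwise.
Wall normal N at the top has arm L sinθ = 2.799 m counterclockwise, so Στ = 0 gives N·2.799 = 74.55 + 327.2·d.
ΣFy = 0 ⇒ N_floor = 702.7 N, so the maximum friction is μ_s·N_floor = 0.42×702.7 = 295.1 N. ΣFx = 0 ⇒ N_wall = f, so at the slipping point N = 295.1 N.
Substituting: 295.1×2.799 = 74.55 + 327.2·d ⇒ d = (826 − 74.55) / 327.2 = 2.3 m.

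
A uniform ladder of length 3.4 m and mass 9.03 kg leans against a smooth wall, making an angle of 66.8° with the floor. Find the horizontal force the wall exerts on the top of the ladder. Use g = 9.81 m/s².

N_wall ≈ 19 N

Take moments about the foot of the ladder.
Ladder weight 9.03×9.81 = 88.58 N acts at 1.7 m along the ladder; its horizontal arm is 1.7·cos66.8° = 0.6697 m → τ = 59.32 N·m clockwise.
Wall normal N acts horizontally at the top; its moment arm is the height L sinθ = 3.4·sin66.8° = 3.125 m, counterclockwise.
For rotational equilibrium, N × 3.125 = 59.32, so N = 19 N.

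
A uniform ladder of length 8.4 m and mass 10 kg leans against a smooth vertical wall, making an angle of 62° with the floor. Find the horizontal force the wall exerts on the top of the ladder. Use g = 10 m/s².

Taking torques about the foot of the ladder:
Ladder weight 10×10 = 100 N acts at 4.2 m along the ladder; its horizontal arm is 4.2·cos62° = 1.972 m → τ = 197.2 N·m clockwise.
Wall normal N acts horizontally at the top; its moment arm is the height L sinθ = 8.4·sin62° = 7.417 m, counterclockwise.
Στ = 0 ⇒ N × 7.417 = 197.2 ⇒ N = 26.6 N.

N_wall ≈ 26.6 N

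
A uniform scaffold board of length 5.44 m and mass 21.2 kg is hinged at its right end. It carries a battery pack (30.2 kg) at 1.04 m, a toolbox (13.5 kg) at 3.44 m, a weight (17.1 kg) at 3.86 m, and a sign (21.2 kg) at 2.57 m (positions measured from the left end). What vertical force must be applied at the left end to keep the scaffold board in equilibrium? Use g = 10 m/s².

Take moments about the right end.
Beam weight: 21.2 × 10 = 212 N down at 2.72 m → arm 2.72 m, τ = 212 × 2.72 = 576.6 N·m counterclockwise.
Battery pack: 30.2 × 10 = 302 N down at 1.04 m → arm 4.4 m, τ = 302 × 4.4 = 1329 N·m counterclockwise.
Toolbox: 13.5 × 10 = 135 N down at 3.44 m → arm 2 m, τ = 135 × 2 = 270 N·m counterclockwise.
Weight: 17.1 × 10 = 171 N down at 3.86 m → arm 1.58 m, τ = 171 × 1.58 = 270.2 N·m counterclockwise.
Sign: 21.2 × 10 = 212 N down at 2.57 m → arm 2.87 m, τ = 212 × 2.87 = 608.4 N·m counterclockwise.
Net moment of the loads = 3054 N·m counterclockwise.
The upward force F acts at the left end, arm 5.44 m, giving F × 5.44 clockwise.
Balancing moments: F × 5.44 = 3054, giving F = 3054 / 5.44 = 561 N.

F ≈ 561 N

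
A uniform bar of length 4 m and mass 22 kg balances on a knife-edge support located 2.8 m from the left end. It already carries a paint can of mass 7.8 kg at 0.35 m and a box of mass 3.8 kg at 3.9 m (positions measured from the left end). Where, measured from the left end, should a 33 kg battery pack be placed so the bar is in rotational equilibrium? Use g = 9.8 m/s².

Taking torques about the knife-edge support (at 2.8 m from the left end):
Beam weight: 22 × 9.8 = 215.6 N down at 2 m → arm 0.8 m, τ = 215.6 × 0.8 = 172.5 N·m counterclockwise.
Paint can: 7.8 × 9.8 = 76.44 N down at 0.35 m → arm 2.45 m, τ = 76.44 × 2.45 = 187.3 N·m counterclockwise.
Box: 3.8 × 9.8 = 37.24 N down at 3.9 m → arm 1.1 m, τ = 37.24 × 1.1 = 40.96 N·m clockwise.
Net moment of existing loads = 318.8 N·m counterclockwise.
The battery pack weighs 33 × 9.8 = 323.4 N and must supply an equal clockwise moment, so its lever arm about the knife-edge support is 318.8 / 323.4 = 0.986 m.
That puts it at 2.8 + 0.986 = 3.79 m from the left end.

x ≈ 3.79 m from the left end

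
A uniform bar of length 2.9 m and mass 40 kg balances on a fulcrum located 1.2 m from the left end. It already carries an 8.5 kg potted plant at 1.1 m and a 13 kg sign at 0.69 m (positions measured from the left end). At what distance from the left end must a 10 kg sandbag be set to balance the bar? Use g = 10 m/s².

Choose the fulcrum (at 1.2 m from the left end) as the axis so the support reaction has zero arm there.
Beam weight: 40 × 10 = 400 N down at 1.45 m → arm 0.25 m, τ = 400 × 0.25 = 100 N·m clockwise.
Potted plant: 8.5 × 10 = 85 N down at 1.1 m → arm 0.1 m, τ = 85 × 0.1 = 8.5 N·m counterclockwise.
Sign: 13 × 10 = 130 N down at 0.69 m → arm 0.51 m, τ = 130 × 0.51 = 66.3 N·m counterclockwise.
Net moment of existing loads = 25.2 N·m clockwise.
The sandbag weighs 10 × 10 = 100 N and must supply an equal counterclockwise moment, so its lever arm about the fulcrum is 25.2 / 100 = 0.252 m.
That puts it at 1.2 − 0.252 = 0.948 m from the left end.

x ≈ 0.948 m from the left end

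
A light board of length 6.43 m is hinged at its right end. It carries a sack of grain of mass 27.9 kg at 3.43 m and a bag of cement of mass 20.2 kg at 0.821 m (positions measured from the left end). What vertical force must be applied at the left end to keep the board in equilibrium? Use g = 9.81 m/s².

Sum moments about the right end (the unknown pivot reaction has zero arm there).
Sack of grain: 27.9 × 9.81 = 273.7 N down at 3.43 m → arm 3 m, τ = 273.7 × 3 = 821.1 N·m counterclockwise.
Bag of cement: 20.2 × 9.81 = 198.2 N down at 0.821 m → arm 5.609 m, τ = 198.2 × 5.609 = 1112 N·m counterclockwise.
Net moment of the loads = 1933 N·m counterclockwise.
The upward force F acts at the left end, arm 6.43 m, giving F × 6.43 clockwise.
Setting net torque to zero: F × 6.43 = 1933 → F = 1933 / 6.43 = 301 N.

F ≈ 301 N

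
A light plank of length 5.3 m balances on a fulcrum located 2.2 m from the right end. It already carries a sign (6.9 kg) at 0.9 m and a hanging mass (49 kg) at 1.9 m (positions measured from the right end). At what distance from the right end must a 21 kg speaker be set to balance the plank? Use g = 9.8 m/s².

Choose the fulcrum (at 2.2 m from the right end) as the axis so the support reaction has zero arm there.
Sign: 6.9 × 9.8 = 67.62 N down at 0.9 m → arm 1.3 m, τ = 67.62 × 1.3 = 87.91 N·m clockwise.
Hanging mass: 49 × 9.8 = 480.2 N down at 1.9 m → arm 0.3 m, τ = 480.2 × 0.3 = 144.1 N·m clockwise.
Net moment of existing loads = 232 N·m clockwise.
The speaker weighs 21 × 9.8 = 205.8 N and must supply an equal counterclockwise moment, so its lever arm about the fulcrum is 232 / 205.8 = 1.13 m.
That puts it at 2.2 + 1.13 = 3.33 m from the right end.

x ≈ 3.33 m from the right end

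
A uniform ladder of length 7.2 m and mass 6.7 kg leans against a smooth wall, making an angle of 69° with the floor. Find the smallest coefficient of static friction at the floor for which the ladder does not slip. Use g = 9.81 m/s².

μ_min ≈ 0.192

Taking torques about the foot of the ladder:
Ladder weight 6.7×9.81 = 65.73 N acts at 3.6 m along the ladder; its horizontal arm is 3.6·cos69° = 1.29 m → τ = 84.79 N·m clockwise.
Wall normal N acts horizontally at the top; its moment arm is the height L sinθ = 7.2·sin69° = 6.722 m, counterclockwise.
For rotational equilibrium, N × 6.722 = 84.79, so N = 12.61 N.
ΣFx = 0 ⇒ f = N_wall = 12.61 N. ΣFy = 0 ⇒ N_floor = 65.73 N.
μ_min = f / N_floor = 12.61 / 65.73 = 0.192.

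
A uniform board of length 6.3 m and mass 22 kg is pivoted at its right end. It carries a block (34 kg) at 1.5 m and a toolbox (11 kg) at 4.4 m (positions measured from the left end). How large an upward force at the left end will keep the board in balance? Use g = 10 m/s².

F ≈ 402 N

Sum moments about the right end (the unknown pivot reaction has zero arm there).
Beam weight: 22 × 10 = 220 N down at 3.15 m → arm 3.15 m, τ = 220 × 3.15 = 693 N·m counterclockwise.
Block: 34 × 10 = 340 N down at 1.5 m → arm 4.8 m, τ = 340 × 4.8 = 1632 N·m counterclockwise.
Toolbox: 11 × 10 = 110 N down at 4.4 m → arm 1.9 m, τ = 110 × 1.9 = 209 N·m counterclockwise.
Net moment of the loads = 2534 N·m counterclockwise.
The upward force F acts at the left end, arm 6.3 m, giving F × 6.3 clockwise.
Στ = 0 ⇒ F × 6.3 = 2534 ⇒ F = 2534 / 6.3 = 402 N.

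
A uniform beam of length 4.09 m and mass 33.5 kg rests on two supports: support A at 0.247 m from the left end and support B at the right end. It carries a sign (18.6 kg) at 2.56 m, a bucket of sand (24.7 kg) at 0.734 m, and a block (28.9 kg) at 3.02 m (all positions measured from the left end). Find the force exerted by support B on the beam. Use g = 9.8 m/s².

Sum moments about support A (its reaction then has zero moment arm).
Beam weight: 33.5 × 9.8 = 328.3 N down at 2.045 m → arm 1.798 m, τ = 328.3 × 1.798 = 590.3 N·m clockwise.
Sign: 18.6 × 9.8 = 182.3 N down at 2.56 m → arm 2.313 m, τ = 182.3 × 2.313 = 421.7 N·m clockwise.
Bucket of sand: 24.7 × 9.8 = 242.1 N down at 0.734 m → arm 0.487 m, τ = 242.1 × 0.487 = 117.9 N·m clockwise.
Block: 28.9 × 9.8 = 283.2 N down at 3.02 m → arm 2.773 m, τ = 283.2 × 2.773 = 785.3 N·m clockwise.
Net load moment about support A = 1915 N·m clockwise.
Reaction R at support B is upward at 4.09 m, arm 3.843 m → moment R × 3.843 counterclockwise.
For rotational equilibrium, R × 3.843 = 1915, so R = 498 N.

R_B ≈ 498 N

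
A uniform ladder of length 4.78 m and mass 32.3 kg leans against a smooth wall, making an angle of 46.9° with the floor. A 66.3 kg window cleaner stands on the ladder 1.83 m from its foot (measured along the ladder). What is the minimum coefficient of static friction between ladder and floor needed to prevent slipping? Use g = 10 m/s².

μ_min ≈ 0.394

Take moments about the foot of the ladder.
Ladder weight 32.3×10 = 323 N acts at 2.39 m along the ladder; its horizontal arm is 2.39·cos46.9° = 1.633 m → τ = 527.5 N·m clockwise.
Window cleaner: 66.3×10 = 663 N at 1.83 m → arm 1.25 m → τ = 828.8 N·m clockwise.
Wall normal N acts horizontally at the top; its moment arm is the height L sinθ = 4.78·sin46.9° = 3.49 m, counterclockwise.
Balancing moments: N × 3.49 = 1356, giving N = 388.5 N.
ΣFx = 0 ⇒ f = N_wall = 388.5 N. ΣFy = 0 ⇒ N_floor = 986 N.
μ_min = f / N_floor = 388.5 / 986 = 0.394.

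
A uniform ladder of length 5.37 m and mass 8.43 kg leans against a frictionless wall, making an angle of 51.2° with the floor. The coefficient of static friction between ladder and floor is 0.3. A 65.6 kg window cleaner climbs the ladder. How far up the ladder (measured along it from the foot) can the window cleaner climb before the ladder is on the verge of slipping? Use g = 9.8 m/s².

d ≈ 1.92 m

Taking torques about the foot of the ladder:
Ladder weight 8.43×9.8 = 82.61 N acts at 2.685 m along the ladder; its horizontal arm is 2.685·cos51.2° = 1.682 m → τ = 139 N·m clockwise.
Window cleaner weight 65.6×9.8 = 642.9 N at distance d → arm d·cos51.2° → τ = 642.9·d·0.6266 clockwise.
Wall normal N at the top has arm L sinθ = 4.185 m counterclockwise, so Στ = 0 gives N·4.185 = 139 + 402.8·d.
ΣFy = 0 ⇒ N_floor = 725.5 N, so the maximum friction is μ_s·N_floor = 0.3×725.5 = 217.7 N. ΣFx = 0 ⇒ N_wall = f, so at the slipping point N = 217.7 N.
Substituting: 217.7×4.185 = 139 + 402.8·d ⇒ d = (911.1 − 139) / 402.8 = 1.92 m.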